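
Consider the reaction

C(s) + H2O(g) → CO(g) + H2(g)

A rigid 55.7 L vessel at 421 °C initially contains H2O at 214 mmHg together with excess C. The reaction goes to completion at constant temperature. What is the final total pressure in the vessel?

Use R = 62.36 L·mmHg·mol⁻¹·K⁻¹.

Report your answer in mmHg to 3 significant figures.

428 mmHg

Rigid vessel, constant T ⇒ P scales with total gas moles (1 → 2).
P_final = (2/1) × 214 = 428.0 mmHg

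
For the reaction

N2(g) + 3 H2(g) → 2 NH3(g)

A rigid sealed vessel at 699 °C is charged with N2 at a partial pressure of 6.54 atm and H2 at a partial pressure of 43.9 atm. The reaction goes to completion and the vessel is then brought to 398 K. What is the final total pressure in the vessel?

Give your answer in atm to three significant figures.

15.3 atm

At constant V, partial pressures at 699 °C are proportional to moles, so apply stoichiometry directly to pressures.
P(H2) required for 6.54 atm of N2 = (3/1) × 6.54 = 19.62 atm; available 43.9 atm, so N2 is limiting.
P(H2) remaining = 43.9 − (3/1) × 6.54 = 24.28 atm
P(gaseous products) = (2)/1 × 6.54 = 13.08 atm
P_total at 699 °C = 24.28 + 13.08 = 37.36 atm
Scaling to 398 K: P = 37.36 × 398/972.15 = 15.30 atm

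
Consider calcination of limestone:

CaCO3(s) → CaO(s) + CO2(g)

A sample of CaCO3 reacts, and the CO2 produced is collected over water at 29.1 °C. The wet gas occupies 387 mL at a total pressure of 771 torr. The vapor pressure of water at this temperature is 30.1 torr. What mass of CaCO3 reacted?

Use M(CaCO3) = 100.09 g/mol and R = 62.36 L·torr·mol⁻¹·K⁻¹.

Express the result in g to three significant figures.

1.52 g

P(CO2) = 771 − 30.1 = 740.9 torr
n(CO2) = PV/RT = (740.9 × 0.3870) / (62.36 × 302.25) = 0.01521 mol
n(CaCO3) = (1/1) × 0.01521 = 0.01521 mol
m(CaCO3) = 0.01521 × 100.09 = 1.522 g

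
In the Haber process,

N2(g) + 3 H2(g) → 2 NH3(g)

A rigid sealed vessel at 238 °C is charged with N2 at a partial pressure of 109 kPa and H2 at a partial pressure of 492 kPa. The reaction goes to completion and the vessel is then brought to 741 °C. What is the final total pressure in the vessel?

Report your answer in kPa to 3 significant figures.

760 kPa

Because the vessel is rigid and T is held at 238 °C, work the stoichiometry in partial pressures (P_i = n_iRT/V).
P(H2) required for 109 kPa of N2 = (3/1) × 109 = 327.0 kPa; available 492 kPa, so N2 is limiting.
P(H2) remaining = 492 − (3/1) × 109 = 165.0 kPa
P(gaseous products) = (2)/1 × 109 = 218.0 kPa
P_total at 238 °C = 165.0 + 218.0 = 383.0 kPa
Scaling to 741 °C: P = 383.0 × 1014.15/511.15 = 759.9 kPa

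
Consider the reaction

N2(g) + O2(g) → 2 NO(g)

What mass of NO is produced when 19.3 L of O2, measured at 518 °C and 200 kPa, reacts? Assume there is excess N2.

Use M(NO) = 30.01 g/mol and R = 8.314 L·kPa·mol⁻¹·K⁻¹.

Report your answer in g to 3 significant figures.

35.2 g

n(O2) = PV/RT = (200 × 19.3) / (8.314 × 791.15) = 0.5868 mol
n(NO) = (2/1) × 0.5868 = 1.174 mol
m(NO) = 1.174 × 30.01 = 35.23 g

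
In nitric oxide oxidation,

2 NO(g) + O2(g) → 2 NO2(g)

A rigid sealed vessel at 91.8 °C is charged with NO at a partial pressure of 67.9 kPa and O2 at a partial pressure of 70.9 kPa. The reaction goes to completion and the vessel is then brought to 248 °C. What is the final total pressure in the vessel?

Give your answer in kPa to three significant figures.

150 kPa

With V and T fixed, P_i ∝ n_i, so the mole ratios apply directly to partial pressures at 91.8 °C.
P(O2) required for 67.9 kPa of NO = (1/2) × 67.9 = 33.95 kPa; available 70.9 kPa, so NO is limiting.
P(O2) remaining = 70.9 − (1/2) × 67.9 = 36.95 kPa
P(gaseous products) = (2)/2 × 67.9 = 67.90 kPa
P_total at 91.8 °C = 36.95 + 67.90 = 104.9 kPa
Scaling to 248 °C: P = 104.9 × 521.15/364.95 = 149.8 kPa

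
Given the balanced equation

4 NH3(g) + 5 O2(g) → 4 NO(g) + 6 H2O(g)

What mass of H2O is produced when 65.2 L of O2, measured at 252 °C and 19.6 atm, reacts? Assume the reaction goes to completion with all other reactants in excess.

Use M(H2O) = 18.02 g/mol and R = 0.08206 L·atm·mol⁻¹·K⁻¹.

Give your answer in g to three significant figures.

641 g

n(O2) = PV/RT = (19.6 × 65.2) / (0.08206 × 525.15) = 29.65 mol
n(H2O) = (6/5) × 29.65 = 35.58 mol
m(H2O) = 35.58 × 18.02 = 641.2 g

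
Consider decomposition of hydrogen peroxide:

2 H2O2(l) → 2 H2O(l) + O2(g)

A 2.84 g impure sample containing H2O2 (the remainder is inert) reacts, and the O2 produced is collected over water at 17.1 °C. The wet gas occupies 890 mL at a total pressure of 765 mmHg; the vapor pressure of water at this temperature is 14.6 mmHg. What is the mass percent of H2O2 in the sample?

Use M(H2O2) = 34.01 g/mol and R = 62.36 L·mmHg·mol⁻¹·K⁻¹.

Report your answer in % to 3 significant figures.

88.4 %

P(O2) = 765 − 14.6 = 750.4 mmHg
n(O2) = PV/RT = (750.4 × 0.8900) / (62.36 × 290.25) = 0.03690 mol
n(H2O2) = (2/1) × 0.03690 = 0.07380 mol
m(H2O2) = 0.07380 × 34.01 = 2.510 g
%H2O2 = 2.510 / 2.84 × 100 = 88.38%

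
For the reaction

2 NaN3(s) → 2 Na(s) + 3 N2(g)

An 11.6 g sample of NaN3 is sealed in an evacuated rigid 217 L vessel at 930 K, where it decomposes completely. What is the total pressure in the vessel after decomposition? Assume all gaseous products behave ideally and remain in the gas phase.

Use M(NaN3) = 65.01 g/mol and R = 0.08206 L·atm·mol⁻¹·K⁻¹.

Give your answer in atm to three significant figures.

n(NaN3) = 11.6 / 65.01 = 0.1784 mol
n(gas produced) = (3/2) × 0.1784 = 0.2676 mol
P = nRT/V = 0.2676 × 0.08206 × 930 / 217 = 0.09411 atm

0.0941 atm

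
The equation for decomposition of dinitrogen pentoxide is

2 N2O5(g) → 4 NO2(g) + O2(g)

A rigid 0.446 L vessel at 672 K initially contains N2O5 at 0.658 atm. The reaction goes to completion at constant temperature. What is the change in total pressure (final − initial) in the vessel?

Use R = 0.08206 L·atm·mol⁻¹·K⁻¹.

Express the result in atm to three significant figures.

Rigid vessel, constant T ⇒ P scales with total gas moles (2 → 5).
P_final = (5/2) × 0.658 = 1.645 atm; ΔP = 1.645 − 0.658 = 0.9870 atm

0.987 atm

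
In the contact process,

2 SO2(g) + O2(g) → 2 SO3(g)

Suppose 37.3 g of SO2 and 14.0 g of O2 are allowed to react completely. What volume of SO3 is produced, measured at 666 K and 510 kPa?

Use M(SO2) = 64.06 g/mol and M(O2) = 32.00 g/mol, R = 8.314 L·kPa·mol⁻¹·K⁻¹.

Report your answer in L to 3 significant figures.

n(SO2) = 37.3 / 64.06 = 0.5823 mol
n(O2) = 14.0 / 32.00 = 0.4375 mol
For 0.5823 mol SO2, stoichiometry requires (1/2) × 0.5823 = 0.2912 mol O2; 0.4375 mol is available, so SO2 is limiting.
n(SO3) = (2/2) × 0.5823 = 0.5823 mol
V(SO3) = nRT/P = 0.5823 × 8.314 × 666 / 510 = 6.322 L

6.32 L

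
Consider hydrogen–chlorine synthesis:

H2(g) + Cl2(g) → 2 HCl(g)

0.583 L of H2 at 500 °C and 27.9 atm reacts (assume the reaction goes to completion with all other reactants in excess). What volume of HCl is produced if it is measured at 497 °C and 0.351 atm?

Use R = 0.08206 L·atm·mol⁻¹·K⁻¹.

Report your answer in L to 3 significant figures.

n(H2) = PV/RT = (27.9 × 0.583) / (0.08206 × 773.15) = 0.2564 mol
n(HCl) = (2/1) × 0.2564 = 0.5128 mol
V = nRT/P = 0.5128 × 0.08206 × 770.15 / 0.351 = 92.33 L

92.3 L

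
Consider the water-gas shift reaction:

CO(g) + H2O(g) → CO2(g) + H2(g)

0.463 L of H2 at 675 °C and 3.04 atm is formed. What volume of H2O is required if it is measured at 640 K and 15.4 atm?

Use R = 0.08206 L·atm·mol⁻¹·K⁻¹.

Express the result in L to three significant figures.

0.0617 L

n(H2) = PV/RT = (3.04 × 0.463) / (0.08206 × 948.15) = 0.01809 mol
n(H2O) = (1/1) × 0.01809 = 0.01809 mol
V = nRT/P = 0.01809 × 0.08206 × 640 / 15.4 = 0.06169 L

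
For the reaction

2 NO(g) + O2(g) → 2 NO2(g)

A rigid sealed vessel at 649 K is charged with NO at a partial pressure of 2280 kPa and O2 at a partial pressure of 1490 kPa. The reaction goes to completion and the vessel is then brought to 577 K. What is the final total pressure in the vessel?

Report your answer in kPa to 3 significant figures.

At constant V, partial pressures at 649 K are proportional to moles, so apply stoichiometry directly to pressures.
P(O2) required for 2280 kPa of NO = (1/2) × 2280 = 1140 kPa; available 1490 kPa, so NO is limiting.
P(O2) remaining = 1490 − (1/2) × 2280 = 350.0 kPa
P(gaseous products) = (2)/2 × 2280 = 2280 kPa
P_total at 649 K = 350.0 + 2280 = 2630 kPa
Scaling to 577 K: P = 2630 × 577/649 = 2338 kPa

2340 kPa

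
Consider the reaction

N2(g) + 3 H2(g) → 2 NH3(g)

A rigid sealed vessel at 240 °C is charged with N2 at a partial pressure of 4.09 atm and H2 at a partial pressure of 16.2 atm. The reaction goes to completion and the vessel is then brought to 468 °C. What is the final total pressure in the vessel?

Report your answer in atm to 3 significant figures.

17.5 atm

With V and T fixed, P_i ∝ n_i, so the mole ratios apply directly to partial pressures at 240 °C.
P(H2) required for 4.09 atm of N2 = (3/1) × 4.09 = 12.27 atm; available 16.2 atm, so N2 is limiting.
P(H2) remaining = 16.2 − (3/1) × 4.09 = 3.930 atm
P(gaseous products) = (2)/1 × 4.09 = 8.180 atm
P_total at 240 °C = 3.930 + 8.180 = 12.11 atm
Scaling to 468 °C: P = 12.11 × 741.15/513.15 = 17.49 atm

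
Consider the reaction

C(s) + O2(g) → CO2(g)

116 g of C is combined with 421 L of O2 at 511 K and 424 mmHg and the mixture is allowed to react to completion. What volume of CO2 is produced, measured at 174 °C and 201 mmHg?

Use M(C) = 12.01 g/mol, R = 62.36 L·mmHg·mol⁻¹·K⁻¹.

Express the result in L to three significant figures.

777 L

n(C) = 116 / 12.01 = 9.659 mol
n(O2) = PV/RT = (424 × 421) / (62.36 × 511) = 5.602 mol
For 9.659 mol C, stoichiometry requires (1/1) × 9.659 = 9.659 mol O2; 5.602 mol is available, so O2 is limiting.
n(CO2) = (1/1) × 5.602 = 5.602 mol
V(CO2) = nRT/P = 5.602 × 62.36 × 447.15 / 201 = 777.2 L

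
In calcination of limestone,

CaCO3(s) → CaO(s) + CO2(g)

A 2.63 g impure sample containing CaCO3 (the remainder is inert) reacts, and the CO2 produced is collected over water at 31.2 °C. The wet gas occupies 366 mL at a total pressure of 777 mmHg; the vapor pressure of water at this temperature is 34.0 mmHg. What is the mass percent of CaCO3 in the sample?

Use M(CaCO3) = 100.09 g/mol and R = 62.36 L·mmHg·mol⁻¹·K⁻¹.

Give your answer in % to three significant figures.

54.5 %

P(CO2) = 777 − 34.0 = 743.0 mmHg
n(CO2) = PV/RT = (743.0 × 0.3660) / (62.36 × 304.35) = 0.01433 mol
n(CaCO3) = (1/1) × 0.01433 = 0.01433 mol
m(CaCO3) = 0.01433 × 100.09 = 1.434 g
%CaCO3 = 1.434 / 2.63 × 100 = 54.52%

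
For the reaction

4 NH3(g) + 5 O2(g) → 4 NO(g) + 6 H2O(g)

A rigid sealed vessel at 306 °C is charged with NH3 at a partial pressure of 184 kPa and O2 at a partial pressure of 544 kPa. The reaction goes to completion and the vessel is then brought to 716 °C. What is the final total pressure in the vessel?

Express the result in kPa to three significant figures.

1320 kPa

At constant V, partial pressures at 306 °C are proportional to moles, so apply stoichiometry directly to pressures.
P(O2) required for 184 kPa of NH3 = (5/4) × 184 = 230.0 kPa; available 544 kPa, so NH3 is limiting.
P(O2) remaining = 544 − (5/4) × 184 = 314.0 kPa
P(gaseous products) = (4+6)/4 × 184 = 460.0 kPa
P_total at 306 °C = 314.0 + 460.0 = 774.0 kPa
Scaling to 716 °C: P = 774.0 × 989.15/579.15 = 1322 kPa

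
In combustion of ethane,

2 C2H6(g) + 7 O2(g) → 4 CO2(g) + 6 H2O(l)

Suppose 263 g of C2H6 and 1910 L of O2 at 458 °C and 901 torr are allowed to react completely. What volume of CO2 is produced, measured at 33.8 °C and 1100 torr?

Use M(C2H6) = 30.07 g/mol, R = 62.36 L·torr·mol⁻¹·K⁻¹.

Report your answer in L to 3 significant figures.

n(C2H6) = 263 / 30.07 = 8.746 mol
n(O2) = PV/RT = (901 × 1910) / (62.36 × 731.15) = 37.74 mol
For 8.746 mol C2H6, stoichiometry requires (7/2) × 8.746 = 30.61 mol O2; 37.74 mol is available, so C2H6 is limiting.
n(CO2) = (4/2) × 8.746 = 17.49 mol
V(CO2) = nRT/P = 17.49 × 62.36 × 306.95 / 1100 = 304.3 L

304 L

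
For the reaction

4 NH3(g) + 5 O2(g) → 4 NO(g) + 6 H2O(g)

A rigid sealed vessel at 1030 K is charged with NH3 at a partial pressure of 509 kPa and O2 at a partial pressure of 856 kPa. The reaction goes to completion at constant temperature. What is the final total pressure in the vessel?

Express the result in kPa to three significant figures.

With V and T fixed, P_i ∝ n_i, so the mole ratios apply directly to partial pressures at 1030 K.
P(O2) required for 509 kPa of NH3 = (5/4) × 509 = 636.2 kPa; available 856 kPa, so NH3 is limiting.
P(O2) remaining = 856 − (5/4) × 509 = 219.8 kPa
P(gaseous products) = (4+6)/4 × 509 = 1272 kPa
P_total at 1030 K = 219.8 + 1272 = 1492 kPa

1490 kPa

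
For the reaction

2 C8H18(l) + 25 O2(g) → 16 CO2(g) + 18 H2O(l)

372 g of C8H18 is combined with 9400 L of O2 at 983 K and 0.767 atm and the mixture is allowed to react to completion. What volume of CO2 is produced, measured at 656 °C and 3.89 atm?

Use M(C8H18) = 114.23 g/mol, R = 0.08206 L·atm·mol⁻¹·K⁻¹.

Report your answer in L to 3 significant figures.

511 L

n(C8H18) = 372 / 114.23 = 3.257 mol
n(O2) = PV/RT = (0.767 × 9400) / (0.08206 × 983) = 89.38 mol
For 3.257 mol C8H18, stoichiometry requires (25/2) × 3.257 = 40.71 mol O2; 89.38 mol is available, so C8H18 is limiting.
n(CO2) = (16/2) × 3.257 = 26.06 mol
V(CO2) = nRT/P = 26.06 × 0.08206 × 929.15 / 3.89 = 510.8 L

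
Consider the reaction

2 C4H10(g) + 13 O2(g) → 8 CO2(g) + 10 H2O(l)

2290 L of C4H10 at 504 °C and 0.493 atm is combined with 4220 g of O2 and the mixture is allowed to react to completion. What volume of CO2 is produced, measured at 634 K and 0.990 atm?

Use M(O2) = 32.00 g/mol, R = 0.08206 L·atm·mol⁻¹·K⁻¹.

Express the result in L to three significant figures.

3720 L

n(C4H10) = PV/RT = (0.493 × 2290) / (0.08206 × 777.15) = 17.70 mol
n(O2) = 4220 / 32.00 = 131.9 mol
For 17.70 mol C4H10, stoichiometry requires (13/2) × 17.70 = 115.0 mol O2; 131.9 mol is available, so C4H10 is limiting.
n(CO2) = (8/2) × 17.70 = 70.80 mol
V(CO2) = nRT/P = 70.80 × 0.08206 × 634 / 0.990 = 3721 L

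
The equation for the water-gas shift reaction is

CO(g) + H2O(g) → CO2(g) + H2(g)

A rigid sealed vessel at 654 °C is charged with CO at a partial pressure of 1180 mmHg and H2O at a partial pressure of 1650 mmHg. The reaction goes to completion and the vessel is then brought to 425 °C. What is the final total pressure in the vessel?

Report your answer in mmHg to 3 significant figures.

Because the vessel is rigid and T is held at 654 °C, work the stoichiometry in partial pressures (P_i = n_iRT/V).
P(H2O) required for 1180 mmHg of CO = (1/1) × 1180 = 1180 mmHg; available 1650 mmHg, so CO is limiting.
P(H2O) remaining = 1650 − (1/1) × 1180 = 470.0 mmHg
P(gaseous products) = (1+1)/1 × 1180 = 2360 mmHg
P_total at 654 °C = 470.0 + 2360 = 2830 mmHg
Scaling to 425 °C: P = 2830 × 698.15/927.15 = 2131 mmHg

2130 mmHg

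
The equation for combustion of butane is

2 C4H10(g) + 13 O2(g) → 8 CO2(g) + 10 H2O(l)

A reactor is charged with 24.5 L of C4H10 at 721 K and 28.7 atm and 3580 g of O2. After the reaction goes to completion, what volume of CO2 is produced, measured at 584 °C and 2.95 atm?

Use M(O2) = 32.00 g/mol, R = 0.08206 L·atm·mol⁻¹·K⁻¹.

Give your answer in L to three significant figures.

1130 L

n(C4H10) = PV/RT = (28.7 × 24.5) / (0.08206 × 721) = 11.88 mol
n(O2) = 3580 / 32.00 = 111.9 mol
For 11.88 mol C4H10, stoichiometry requires (13/2) × 11.88 = 77.22 mol O2; 111.9 mol is available, so C4H10 is limiting.
n(CO2) = (8/2) × 11.88 = 47.52 mol
V(CO2) = nRT/P = 47.52 × 0.08206 × 857.15 / 2.95 = 1133 L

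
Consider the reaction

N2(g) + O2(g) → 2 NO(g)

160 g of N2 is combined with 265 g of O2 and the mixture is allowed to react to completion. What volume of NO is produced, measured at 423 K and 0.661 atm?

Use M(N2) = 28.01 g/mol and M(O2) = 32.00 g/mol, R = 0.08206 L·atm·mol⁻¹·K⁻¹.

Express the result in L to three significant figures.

600 L

n(N2) = 160 / 28.01 = 5.712 mol
n(O2) = 265 / 32.00 = 8.281 mol
For 5.712 mol N2, stoichiometry requires (1/1) × 5.712 = 5.712 mol O2; 8.281 mol is available, so N2 is limiting.
n(NO) = (2/1) × 5.712 = 11.42 mol
V(NO) = nRT/P = 11.42 × 0.08206 × 423 / 0.661 = 599.7 L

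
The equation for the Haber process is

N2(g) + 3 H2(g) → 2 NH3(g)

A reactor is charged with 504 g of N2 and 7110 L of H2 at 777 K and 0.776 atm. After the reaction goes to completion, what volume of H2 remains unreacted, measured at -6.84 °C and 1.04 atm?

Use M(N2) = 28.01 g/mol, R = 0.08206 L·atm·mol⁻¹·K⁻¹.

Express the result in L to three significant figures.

684 L

n(N2) = 504 / 28.01 = 17.99 mol
n(H2) = PV/RT = (0.776 × 7110) / (0.08206 × 777) = 86.53 mol
For 17.99 mol N2, stoichiometry requires (3/1) × 17.99 = 53.97 mol H2; 86.53 mol is available, so N2 is limiting.
n(H2) consumed = (3/1) × 17.99 = 53.97 mol; remaining = 86.53 − 53.97 = 32.56 mol
V(H2) = nRT/P = 32.56 × 0.08206 × 266.31 / 1.04 = 684.2 L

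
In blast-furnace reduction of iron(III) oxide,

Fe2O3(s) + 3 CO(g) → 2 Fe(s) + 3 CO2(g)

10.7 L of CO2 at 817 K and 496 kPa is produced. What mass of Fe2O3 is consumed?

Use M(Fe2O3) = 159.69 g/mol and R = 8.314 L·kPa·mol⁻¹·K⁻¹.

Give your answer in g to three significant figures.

n(CO2) = PV/RT = (496 × 10.7) / (8.314 × 817) = 0.7813 mol
n(Fe2O3) = (1/3) × 0.7813 = 0.2604 mol
m(Fe2O3) = 0.2604 × 159.69 = 41.58 g

41.6 g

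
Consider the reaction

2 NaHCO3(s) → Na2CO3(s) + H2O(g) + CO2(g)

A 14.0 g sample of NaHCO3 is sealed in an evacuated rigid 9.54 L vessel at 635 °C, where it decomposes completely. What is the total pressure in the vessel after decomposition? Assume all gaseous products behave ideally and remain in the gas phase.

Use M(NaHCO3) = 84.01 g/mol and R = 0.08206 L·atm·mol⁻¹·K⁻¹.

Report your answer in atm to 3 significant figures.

n(NaHCO3) = 14.0 / 84.01 = 0.1666 mol
n(gas produced) = (2/2) × 0.1666 = 0.1666 mol
P = nRT/V = 0.1666 × 0.08206 × 908.15 / 9.54 = 1.301 atm

1.30 atm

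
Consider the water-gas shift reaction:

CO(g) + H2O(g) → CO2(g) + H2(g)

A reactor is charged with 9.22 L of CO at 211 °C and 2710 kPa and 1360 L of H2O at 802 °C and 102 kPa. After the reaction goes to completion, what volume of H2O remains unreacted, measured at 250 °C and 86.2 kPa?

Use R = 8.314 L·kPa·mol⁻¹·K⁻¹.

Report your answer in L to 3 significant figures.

470 L

n(CO) = PV/RT = (2710 × 9.22) / (8.314 × 484.15) = 6.207 mol
n(H2O) = PV/RT = (102 × 1360) / (8.314 × 1075.15) = 15.52 mol
For 6.207 mol CO, stoichiometry requires (1/1) × 6.207 = 6.207 mol H2O; 15.52 mol is available, so CO is limiting.
n(H2O) consumed = (1/1) × 6.207 = 6.207 mol; remaining = 15.52 − 6.207 = 9.313 mol
V(H2O) = nRT/P = 9.313 × 8.314 × 523.15 / 86.2 = 469.9 L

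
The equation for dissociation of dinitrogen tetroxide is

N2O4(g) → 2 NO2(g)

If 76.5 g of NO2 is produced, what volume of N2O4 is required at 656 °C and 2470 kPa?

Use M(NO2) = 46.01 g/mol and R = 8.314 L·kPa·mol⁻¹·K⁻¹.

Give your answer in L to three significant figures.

n(NO2) = 76.50 / 46.01 = 1.663 mol
n(N2O4) = (1/2) × 1.663 = 0.8315 mol
V = nRT/P = 0.8315 × 8.314 × 929.15 / 2470 = 2.601 L

2.60 L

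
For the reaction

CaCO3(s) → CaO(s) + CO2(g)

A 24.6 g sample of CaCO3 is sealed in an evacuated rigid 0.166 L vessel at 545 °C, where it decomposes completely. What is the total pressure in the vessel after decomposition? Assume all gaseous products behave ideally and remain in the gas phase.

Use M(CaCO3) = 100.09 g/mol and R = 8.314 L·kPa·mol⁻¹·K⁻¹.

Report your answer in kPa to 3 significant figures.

10100 kPa

n(CaCO3) = 24.6 / 100.09 = 0.2458 mol
n(gas produced) = (1/1) × 0.2458 = 0.2458 mol
P = nRT/V = 0.2458 × 8.314 × 818.15 / 0.166 = 10070 kPa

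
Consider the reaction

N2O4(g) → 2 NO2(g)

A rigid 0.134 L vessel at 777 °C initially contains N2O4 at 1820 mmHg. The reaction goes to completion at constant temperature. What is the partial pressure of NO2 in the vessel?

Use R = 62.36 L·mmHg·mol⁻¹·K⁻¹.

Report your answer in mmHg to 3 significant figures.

3640 mmHg

n(N2O4)₀ = PV/RT = (1820 × 0.134) / (62.36 × 1050.15) = 0.003724 mol
n(NO2) = (2/1) × 0.003724 = 0.007448 mol
P(NO2) = nRT/V = 0.007448 × 62.36 × 1050.15 / 0.134 = 3640 mmHg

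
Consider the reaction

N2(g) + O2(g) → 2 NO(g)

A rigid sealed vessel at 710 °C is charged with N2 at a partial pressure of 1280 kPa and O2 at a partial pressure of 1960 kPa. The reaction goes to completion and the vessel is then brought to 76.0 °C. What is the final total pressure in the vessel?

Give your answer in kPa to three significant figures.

1150 kPa

With V and T fixed, P_i ∝ n_i, so the mole ratios apply directly to partial pressures at 710 °C.
P(O2) required for 1280 kPa of N2 = (1/1) × 1280 = 1280 kPa; available 1960 kPa, so N2 is limiting.
P(O2) remaining = 1960 − (1/1) × 1280 = 680.0 kPa
P(gaseous products) = (2)/1 × 1280 = 2560 kPa
P_total at 710 °C = 680.0 + 2560 = 3240 kPa
Scaling to 76.0 °C: P = 3240 × 349.15/983.15 = 1151 kPa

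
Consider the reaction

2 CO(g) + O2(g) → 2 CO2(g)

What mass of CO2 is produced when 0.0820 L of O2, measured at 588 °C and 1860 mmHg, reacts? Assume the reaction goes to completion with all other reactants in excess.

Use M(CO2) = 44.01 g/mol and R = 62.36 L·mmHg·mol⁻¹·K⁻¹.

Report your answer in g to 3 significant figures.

0.250 g

n(O2) = PV/RT = (1860 × 0.0820) / (62.36 × 861.15) = 0.002840 mol
n(CO2) = (2/1) × 0.002840 = 0.005680 mol
m(CO2) = 0.005680 × 44.01 = 0.2500 g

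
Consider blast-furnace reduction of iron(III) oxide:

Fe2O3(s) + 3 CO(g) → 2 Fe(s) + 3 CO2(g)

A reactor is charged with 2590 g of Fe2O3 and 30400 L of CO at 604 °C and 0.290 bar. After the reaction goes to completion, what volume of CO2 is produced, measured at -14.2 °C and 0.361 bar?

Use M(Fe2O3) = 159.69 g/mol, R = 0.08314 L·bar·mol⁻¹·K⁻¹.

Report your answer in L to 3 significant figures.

2900 L

n(Fe2O3) = 2590 / 159.69 = 16.22 mol
n(CO) = PV/RT = (0.290 × 30400) / (0.08314 × 877.15) = 120.9 mol
For 16.22 mol Fe2O3, stoichiometry requires (3/1) × 16.22 = 48.66 mol CO; 120.9 mol is available, so Fe2O3 is limiting.
n(CO2) = (3/1) × 16.22 = 48.66 mol
V(CO2) = nRT/P = 48.66 × 0.08314 × 258.95 / 0.361 = 2902 L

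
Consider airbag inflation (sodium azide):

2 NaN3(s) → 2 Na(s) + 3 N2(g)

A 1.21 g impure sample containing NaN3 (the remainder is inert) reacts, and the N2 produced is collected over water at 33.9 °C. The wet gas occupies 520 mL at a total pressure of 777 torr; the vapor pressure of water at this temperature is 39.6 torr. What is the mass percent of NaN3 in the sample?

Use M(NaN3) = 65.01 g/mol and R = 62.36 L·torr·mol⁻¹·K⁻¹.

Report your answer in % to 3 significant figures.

71.7 %

P(N2) = 777 − 39.6 = 737.4 torr
n(N2) = PV/RT = (737.4 × 0.5200) / (62.36 × 307.05) = 0.02003 mol
n(NaN3) = (2/3) × 0.02003 = 0.01335 mol
m(NaN3) = 0.01335 × 65.01 = 0.8679 g
%NaN3 = 0.8679 / 1.21 × 100 = 71.73%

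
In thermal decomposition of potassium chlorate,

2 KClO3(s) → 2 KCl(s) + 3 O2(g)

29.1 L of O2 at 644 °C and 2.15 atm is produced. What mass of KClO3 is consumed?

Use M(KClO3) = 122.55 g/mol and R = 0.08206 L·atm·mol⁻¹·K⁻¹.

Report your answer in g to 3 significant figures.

n(O2) = PV/RT = (2.15 × 29.1) / (0.08206 × 917.15) = 0.8313 mol
n(KClO3) = (2/3) × 0.8313 = 0.5542 mol
m(KClO3) = 0.5542 × 122.55 = 67.92 g

67.9 g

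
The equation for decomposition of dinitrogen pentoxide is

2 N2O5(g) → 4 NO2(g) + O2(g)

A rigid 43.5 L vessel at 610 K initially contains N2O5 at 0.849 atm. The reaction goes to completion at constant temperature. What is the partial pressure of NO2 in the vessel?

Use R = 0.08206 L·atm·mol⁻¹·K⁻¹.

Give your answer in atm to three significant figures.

n(N2O5)₀ = PV/RT = (0.849 × 43.5) / (0.08206 × 610) = 0.7378 mol
n(NO2) = (4/2) × 0.7378 = 1.476 mol
P(NO2) = nRT/V = 1.476 × 0.08206 × 610 / 43.5 = 1.698 atm

1.70 atm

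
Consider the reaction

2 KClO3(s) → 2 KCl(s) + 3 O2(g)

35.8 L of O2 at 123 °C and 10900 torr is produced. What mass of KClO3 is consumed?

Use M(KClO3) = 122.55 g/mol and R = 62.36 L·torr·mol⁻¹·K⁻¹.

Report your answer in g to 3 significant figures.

1290 g

n(O2) = PV/RT = (10900 × 35.8) / (62.36 × 396.15) = 15.80 mol
n(KClO3) = (2/3) × 15.80 = 10.53 mol
m(KClO3) = 10.53 × 122.55 = 1290 g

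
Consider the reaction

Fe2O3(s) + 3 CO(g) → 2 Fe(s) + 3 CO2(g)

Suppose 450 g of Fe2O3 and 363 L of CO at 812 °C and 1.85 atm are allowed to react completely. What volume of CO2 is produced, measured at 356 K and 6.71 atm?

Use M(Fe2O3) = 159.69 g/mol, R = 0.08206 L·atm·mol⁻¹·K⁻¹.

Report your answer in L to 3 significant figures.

32.8 L

n(Fe2O3) = 450 / 159.69 = 2.818 mol
n(CO) = PV/RT = (1.85 × 363) / (0.08206 × 1085.15) = 7.541 mol
For 2.818 mol Fe2O3, stoichiometry requires (3/1) × 2.818 = 8.454 mol CO; 7.541 mol is available, so CO is limiting.
n(CO2) = (3/3) × 7.541 = 7.541 mol
V(CO2) = nRT/P = 7.541 × 0.08206 × 356 / 6.71 = 32.83 L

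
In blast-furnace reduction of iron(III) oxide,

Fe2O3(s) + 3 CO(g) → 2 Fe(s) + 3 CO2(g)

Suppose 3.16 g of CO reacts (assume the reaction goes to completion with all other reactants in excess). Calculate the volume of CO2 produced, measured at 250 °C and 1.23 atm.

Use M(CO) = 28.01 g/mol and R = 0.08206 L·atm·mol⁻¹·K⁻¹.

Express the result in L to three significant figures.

3.94 L

n(CO) = 3.160 / 28.01 = 0.1128 mol
n(CO2) = (3/3) × 0.1128 = 0.1128 mol
V = nRT/P = 0.1128 × 0.08206 × 523.15 / 1.23 = 3.937 L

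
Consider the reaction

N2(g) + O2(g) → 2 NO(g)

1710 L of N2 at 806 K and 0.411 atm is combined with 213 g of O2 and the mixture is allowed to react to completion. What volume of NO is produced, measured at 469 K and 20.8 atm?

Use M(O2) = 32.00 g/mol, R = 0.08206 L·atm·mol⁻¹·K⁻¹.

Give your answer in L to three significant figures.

24.6 L

n(N2) = PV/RT = (0.411 × 1710) / (0.08206 × 806) = 10.63 mol
n(O2) = 213 / 32.00 = 6.656 mol
For 10.63 mol N2, stoichiometry requires (1/1) × 10.63 = 10.63 mol O2; 6.656 mol is available, so O2 is limiting.
n(NO) = (2/1) × 6.656 = 13.31 mol
V(NO) = nRT/P = 13.31 × 0.08206 × 469 / 20.8 = 24.63 L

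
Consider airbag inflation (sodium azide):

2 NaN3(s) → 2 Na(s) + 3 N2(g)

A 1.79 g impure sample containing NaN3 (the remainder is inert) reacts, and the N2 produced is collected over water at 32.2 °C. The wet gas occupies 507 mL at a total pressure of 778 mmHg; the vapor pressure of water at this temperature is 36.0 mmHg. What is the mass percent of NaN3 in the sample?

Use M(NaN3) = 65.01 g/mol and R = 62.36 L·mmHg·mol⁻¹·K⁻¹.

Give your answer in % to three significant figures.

47.8 %

P(N2) = 778 − 36.0 = 742.0 mmHg
n(N2) = PV/RT = (742.0 × 0.5070) / (62.36 × 305.35) = 0.01976 mol
n(NaN3) = (2/3) × 0.01976 = 0.01317 mol
m(NaN3) = 0.01317 × 65.01 = 0.8562 g
%NaN3 = 0.8562 / 1.79 × 100 = 47.83%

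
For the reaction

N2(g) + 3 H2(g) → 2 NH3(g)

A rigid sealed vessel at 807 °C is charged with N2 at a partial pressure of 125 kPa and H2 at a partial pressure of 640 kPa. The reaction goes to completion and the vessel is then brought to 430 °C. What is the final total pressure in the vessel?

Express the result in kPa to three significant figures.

At constant V, partial pressures at 807 °C are proportional to moles, so apply stoichiometry directly to pressures.
P(H2) required for 125 kPa of N2 = (3/1) × 125 = 375.0 kPa; available 640 kPa, so N2 is limiting.
P(H2) remaining = 640 − (3/1) × 125 = 265.0 kPa
P(gaseous products) = (2)/1 × 125 = 250.0 kPa
P_total at 807 °C = 265.0 + 250.0 = 515.0 kPa
Scaling to 430 °C: P = 515.0 × 703.15/1080.15 = 335.3 kPa

335 kPa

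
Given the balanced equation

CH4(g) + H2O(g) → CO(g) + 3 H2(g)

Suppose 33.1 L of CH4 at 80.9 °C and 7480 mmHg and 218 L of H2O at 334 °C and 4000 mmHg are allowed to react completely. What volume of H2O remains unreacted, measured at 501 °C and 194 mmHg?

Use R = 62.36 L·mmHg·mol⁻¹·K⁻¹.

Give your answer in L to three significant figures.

n(CH4) = PV/RT = (7480 × 33.1) / (62.36 × 354.05) = 11.21 mol
n(H2O) = PV/RT = (4000 × 218) / (62.36 × 607.15) = 23.03 mol
For 11.21 mol CH4, stoichiometry requires (1/1) × 11.21 = 11.21 mol H2O; 23.03 mol is available, so CH4 is limiting.
n(H2O) consumed = (1/1) × 11.21 = 11.21 mol; remaining = 23.03 − 11.21 = 11.82 mol
V(H2O) = nRT/P = 11.82 × 62.36 × 774.15 / 194 = 2941 L

2940 L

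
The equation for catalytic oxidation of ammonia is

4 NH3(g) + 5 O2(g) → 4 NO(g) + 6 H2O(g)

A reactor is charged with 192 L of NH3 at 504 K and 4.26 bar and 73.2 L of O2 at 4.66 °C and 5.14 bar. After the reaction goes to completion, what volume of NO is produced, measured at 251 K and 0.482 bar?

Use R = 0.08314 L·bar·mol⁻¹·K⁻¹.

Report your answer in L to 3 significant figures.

564 L

n(NH3) = PV/RT = (4.26 × 192) / (0.08314 × 504) = 19.52 mol
n(O2) = PV/RT = (5.14 × 73.2) / (0.08314 × 277.81) = 16.29 mol
For 19.52 mol NH3, stoichiometry requires (5/4) × 19.52 = 24.40 mol O2; 16.29 mol is available, so O2 is limiting.
n(NO) = (4/5) × 16.29 = 13.03 mol
V(NO) = nRT/P = 13.03 × 0.08314 × 251 / 0.482 = 564.1 L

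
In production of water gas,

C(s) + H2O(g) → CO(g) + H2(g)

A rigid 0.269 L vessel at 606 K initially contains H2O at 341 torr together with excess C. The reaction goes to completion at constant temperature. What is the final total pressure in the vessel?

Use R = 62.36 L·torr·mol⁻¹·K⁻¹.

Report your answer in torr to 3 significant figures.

At constant T and V, P ∝ n(gas): 1 mol gas → 2 mol gas.
P_final = (2/1) × 341 = 682.0 torr

682 torr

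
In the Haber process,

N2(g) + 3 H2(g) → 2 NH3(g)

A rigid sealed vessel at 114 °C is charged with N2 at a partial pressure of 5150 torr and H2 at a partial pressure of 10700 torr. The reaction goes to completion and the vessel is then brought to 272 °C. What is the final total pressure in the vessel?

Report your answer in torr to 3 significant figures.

12300 torr

At constant V, partial pressures at 114 °C are proportional to moles, so apply stoichiometry directly to pressures.
P(H2) required for 5150 torr of N2 = (3/1) × 5150 = 15450 torr; available 10700 torr, so H2 is limiting.
P(N2) remaining = 5150 − (1/3) × 10700 = 1583 torr
P(gaseous products) = (2)/3 × 10700 = 7133 torr
P_total at 114 °C = 1583 + 7133 = 8716 torr
Scaling to 272 °C: P = 8716 × 545.15/387.15 = 12270 torr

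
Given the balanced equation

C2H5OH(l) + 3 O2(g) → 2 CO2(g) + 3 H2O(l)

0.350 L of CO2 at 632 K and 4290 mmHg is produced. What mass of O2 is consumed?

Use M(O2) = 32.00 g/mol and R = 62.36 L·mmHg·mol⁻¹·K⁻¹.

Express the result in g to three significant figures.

n(CO2) = PV/RT = (4290 × 0.350) / (62.36 × 632) = 0.03810 mol
n(O2) = (3/2) × 0.03810 = 0.05715 mol
m(O2) = 0.05715 × 32.00 = 1.829 g

1.83 g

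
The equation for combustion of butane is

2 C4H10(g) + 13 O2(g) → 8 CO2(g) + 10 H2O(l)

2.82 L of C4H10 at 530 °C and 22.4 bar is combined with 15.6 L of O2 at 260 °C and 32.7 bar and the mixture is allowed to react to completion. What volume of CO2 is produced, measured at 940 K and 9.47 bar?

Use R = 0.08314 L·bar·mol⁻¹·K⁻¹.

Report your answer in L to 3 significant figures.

31.2 L

n(C4H10) = PV/RT = (22.4 × 2.82) / (0.08314 × 803.15) = 0.9460 mol
n(O2) = PV/RT = (32.7 × 15.6) / (0.08314 × 533.15) = 11.51 mol
For 0.9460 mol C4H10, stoichiometry requires (13/2) × 0.9460 = 6.149 mol O2; 11.51 mol is available, so C4H10 is limiting.
n(CO2) = (8/2) × 0.9460 = 3.784 mol
V(CO2) = nRT/P = 3.784 × 0.08314 × 940 / 9.47 = 31.23 L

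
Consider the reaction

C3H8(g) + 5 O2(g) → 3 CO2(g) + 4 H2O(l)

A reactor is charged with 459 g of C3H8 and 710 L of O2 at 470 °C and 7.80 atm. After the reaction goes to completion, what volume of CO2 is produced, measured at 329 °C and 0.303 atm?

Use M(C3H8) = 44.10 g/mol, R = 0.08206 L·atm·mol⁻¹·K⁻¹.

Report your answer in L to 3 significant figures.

n(C3H8) = 459 / 44.10 = 10.41 mol
n(O2) = PV/RT = (7.80 × 710) / (0.08206 × 743.15) = 90.81 mol
For 10.41 mol C3H8, stoichiometry requires (5/1) × 10.41 = 52.05 mol O2; 90.81 mol is available, so C3H8 is limiting.
n(CO2) = (3/1) × 10.41 = 31.23 mol
V(CO2) = nRT/P = 31.23 × 0.08206 × 602.15 / 0.303 = 5093 L

5090 L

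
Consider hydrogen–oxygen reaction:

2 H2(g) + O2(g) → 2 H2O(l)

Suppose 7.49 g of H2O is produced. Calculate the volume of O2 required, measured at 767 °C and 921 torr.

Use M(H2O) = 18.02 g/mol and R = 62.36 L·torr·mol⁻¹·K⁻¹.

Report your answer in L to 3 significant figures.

14.6 L

n(H2O) = 7.490 / 18.02 = 0.4156 mol
n(O2) = (1/2) × 0.4156 = 0.2078 mol
V = nRT/P = 0.2078 × 62.36 × 1040.15 / 921 = 14.63 L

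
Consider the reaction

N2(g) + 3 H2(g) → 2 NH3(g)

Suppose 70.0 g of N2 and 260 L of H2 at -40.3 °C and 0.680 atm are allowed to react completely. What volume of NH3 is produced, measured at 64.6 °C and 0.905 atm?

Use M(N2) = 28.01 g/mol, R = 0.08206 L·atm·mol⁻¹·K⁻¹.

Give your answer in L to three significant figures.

n(N2) = 70.0 / 28.01 = 2.499 mol
n(H2) = PV/RT = (0.680 × 260) / (0.08206 × 232.85) = 9.253 mol
For 2.499 mol N2, stoichiometry requires (3/1) × 2.499 = 7.497 mol H2; 9.253 mol is available, so N2 is limiting.
n(NH3) = (2/1) × 2.499 = 4.998 mol
V(NH3) = nRT/P = 4.998 × 0.08206 × 337.75 / 0.905 = 153.1 L

153 L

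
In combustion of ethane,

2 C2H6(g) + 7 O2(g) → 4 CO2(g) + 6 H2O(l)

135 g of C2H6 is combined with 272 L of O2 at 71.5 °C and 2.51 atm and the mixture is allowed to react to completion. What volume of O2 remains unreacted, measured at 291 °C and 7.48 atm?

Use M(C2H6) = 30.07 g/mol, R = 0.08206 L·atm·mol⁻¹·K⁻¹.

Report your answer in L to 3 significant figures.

n(C2H6) = 135 / 30.07 = 4.490 mol
n(O2) = PV/RT = (2.51 × 272) / (0.08206 × 344.65) = 24.14 mol
For 4.490 mol C2H6, stoichiometry requires (7/2) × 4.490 = 15.71 mol O2; 24.14 mol is available, so C2H6 is limiting.
n(O2) consumed = (7/2) × 4.490 = 15.71 mol; remaining = 24.14 − 15.71 = 8.430 mol
V(O2) = nRT/P = 8.430 × 0.08206 × 564.15 / 7.48 = 52.17 L

52.2 L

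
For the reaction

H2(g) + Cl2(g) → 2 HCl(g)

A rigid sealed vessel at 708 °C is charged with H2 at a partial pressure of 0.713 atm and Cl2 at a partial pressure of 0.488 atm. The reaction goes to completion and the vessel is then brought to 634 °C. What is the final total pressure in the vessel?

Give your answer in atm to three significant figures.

At constant V, partial pressures at 708 °C are proportional to moles, so apply stoichiometry directly to pressures.
P(Cl2) required for 0.713 atm of H2 = (1/1) × 0.713 = 0.7130 atm; available 0.488 atm, so Cl2 is limiting.
P(H2) remaining = 0.713 − (1/1) × 0.488 = 0.2250 atm
P(gaseous products) = (2)/1 × 0.488 = 0.9760 atm
P_total at 708 °C = 0.2250 + 0.9760 = 1.201 atm
Scaling to 634 °C: P = 1.201 × 907.15/981.15 = 1.110 atm

1.11 atm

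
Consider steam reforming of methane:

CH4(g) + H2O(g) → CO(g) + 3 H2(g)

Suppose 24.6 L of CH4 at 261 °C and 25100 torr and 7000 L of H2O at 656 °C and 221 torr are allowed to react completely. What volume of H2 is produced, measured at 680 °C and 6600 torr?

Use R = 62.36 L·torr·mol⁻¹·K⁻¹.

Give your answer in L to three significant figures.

n(CH4) = PV/RT = (25100 × 24.6) / (62.36 × 534.15) = 18.54 mol
n(H2O) = PV/RT = (221 × 7000) / (62.36 × 929.15) = 26.70 mol
For 18.54 mol CH4, stoichiometry requires (1/1) × 18.54 = 18.54 mol H2O; 26.70 mol is available, so CH4 is limiting.
n(H2) = (3/1) × 18.54 = 55.62 mol
V(H2) = nRT/P = 55.62 × 62.36 × 953.15 / 6600 = 500.9 L

501 L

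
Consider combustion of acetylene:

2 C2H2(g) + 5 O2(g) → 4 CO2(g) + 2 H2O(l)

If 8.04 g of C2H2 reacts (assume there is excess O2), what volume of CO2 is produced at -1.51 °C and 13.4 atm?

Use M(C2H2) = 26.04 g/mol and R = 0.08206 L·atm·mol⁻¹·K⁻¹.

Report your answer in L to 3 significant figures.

n(C2H2) = 8.040 / 26.04 = 0.3088 mol
n(CO2) = (4/2) × 0.3088 = 0.6176 mol
V = nRT/P = 0.6176 × 0.08206 × 271.64 / 13.4 = 1.027 L

1.03 L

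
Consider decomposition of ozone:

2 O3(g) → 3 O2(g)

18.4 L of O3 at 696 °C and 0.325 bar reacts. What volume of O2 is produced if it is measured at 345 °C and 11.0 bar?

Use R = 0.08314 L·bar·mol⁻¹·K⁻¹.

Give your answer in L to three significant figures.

n(O3) = PV/RT = (0.325 × 18.4) / (0.08314 × 969.15) = 0.07422 mol
n(O2) = (3/2) × 0.07422 = 0.1113 mol
V = nRT/P = 0.1113 × 0.08314 × 618.15 / 11.0 = 0.5200 L

0.520 L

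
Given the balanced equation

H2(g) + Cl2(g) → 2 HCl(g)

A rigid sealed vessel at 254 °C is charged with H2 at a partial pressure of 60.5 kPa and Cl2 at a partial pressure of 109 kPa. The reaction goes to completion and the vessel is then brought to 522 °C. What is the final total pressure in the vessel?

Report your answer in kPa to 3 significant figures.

256 kPa

Because the vessel is rigid and T is held at 254 °C, work the stoichiometry in partial pressures (P_i = n_iRT/V).
P(Cl2) required for 60.5 kPa of H2 = (1/1) × 60.5 = 60.50 kPa; available 109 kPa, so H2 is limiting.
P(Cl2) remaining = 109 − (1/1) × 60.5 = 48.50 kPa
P(gaseous products) = (2)/1 × 60.5 = 121.0 kPa
P_total at 254 °C = 48.50 + 121.0 = 169.5 kPa
Scaling to 522 °C: P = 169.5 × 795.15/527.15 = 255.7 kPa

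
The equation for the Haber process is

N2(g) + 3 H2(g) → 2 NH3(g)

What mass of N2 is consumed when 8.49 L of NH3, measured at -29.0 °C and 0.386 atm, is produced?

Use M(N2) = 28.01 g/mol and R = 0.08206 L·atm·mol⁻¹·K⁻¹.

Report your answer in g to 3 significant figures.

2.29 g

n(NH3) = PV/RT = (0.386 × 8.49) / (0.08206 × 244.15) = 0.1636 mol
n(N2) = (1/2) × 0.1636 = 0.08180 mol
m(N2) = 0.08180 × 28.01 = 2.291 g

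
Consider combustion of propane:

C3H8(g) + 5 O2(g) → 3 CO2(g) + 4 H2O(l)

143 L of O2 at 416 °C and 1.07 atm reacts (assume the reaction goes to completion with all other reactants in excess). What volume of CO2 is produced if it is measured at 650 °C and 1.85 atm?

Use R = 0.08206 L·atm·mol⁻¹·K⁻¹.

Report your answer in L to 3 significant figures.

n(O2) = PV/RT = (1.07 × 143) / (0.08206 × 689.15) = 2.706 mol
n(CO2) = (3/5) × 2.706 = 1.624 mol
V = nRT/P = 1.624 × 0.08206 × 923.15 / 1.85 = 66.50 L

66.5 L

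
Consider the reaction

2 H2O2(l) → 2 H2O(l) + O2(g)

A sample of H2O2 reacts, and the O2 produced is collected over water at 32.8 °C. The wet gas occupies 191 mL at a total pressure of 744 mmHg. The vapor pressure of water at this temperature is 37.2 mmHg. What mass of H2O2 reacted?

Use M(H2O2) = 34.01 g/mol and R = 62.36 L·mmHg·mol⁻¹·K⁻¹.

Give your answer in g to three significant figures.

P(O2) = 744 − 37.2 = 706.8 mmHg
n(O2) = PV/RT = (706.8 × 0.1910) / (62.36 × 305.95) = 0.007076 mol
n(H2O2) = (2/1) × 0.007076 = 0.01415 mol
m(H2O2) = 0.01415 × 34.01 = 0.4812 g

0.481 g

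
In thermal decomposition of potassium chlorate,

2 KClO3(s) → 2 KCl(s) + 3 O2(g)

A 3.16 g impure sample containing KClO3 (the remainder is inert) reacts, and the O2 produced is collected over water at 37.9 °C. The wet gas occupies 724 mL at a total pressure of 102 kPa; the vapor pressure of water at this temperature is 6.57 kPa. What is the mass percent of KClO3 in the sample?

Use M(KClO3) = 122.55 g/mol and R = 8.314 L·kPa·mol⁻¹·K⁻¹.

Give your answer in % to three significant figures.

69.1 %

P(O2) = 102 − 6.57 = 95.43 kPa
n(O2) = PV/RT = (95.43 × 0.7240) / (8.314 × 311.05) = 0.02672 mol
n(KClO3) = (2/3) × 0.02672 = 0.01781 mol
m(KClO3) = 0.01781 × 122.55 = 2.183 g
%KClO3 = 2.183 / 3.16 × 100 = 69.08%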